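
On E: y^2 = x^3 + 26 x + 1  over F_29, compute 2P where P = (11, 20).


Doubling: s = (3 x1^2 + a) / (2 y1)
s = (3*11^2 + 26) / (2*20) mod 29 = 9
x3 = s^2 - 2 x1 mod 29 = 9^2 - 2*11 = 1
y3 = s (x1 - x3) - y1 mod 29 = 9 * (11 - 1) - 20 = 12

2P = (1, 12)


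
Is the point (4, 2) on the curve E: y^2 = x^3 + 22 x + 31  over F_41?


Check whether y^2 = x^3 + 22 x + 31 (mod 41) for (x, y) = (4, 2).
LHS: y^2 = 2^2 mod 41 = 4
RHS: x^3 + 22 x + 31 = 4^3 + 22*4 + 31 mod 41 = 19
LHS != RHS

No, not on the curve


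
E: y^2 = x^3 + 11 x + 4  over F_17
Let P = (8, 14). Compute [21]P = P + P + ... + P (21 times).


k = 21 = 10101_2 (binary, LSB first: 10101)
Double-and-add from P = (8, 14):
  bit 0 = 1: acc = O + (8, 14) = (8, 14)
  bit 1 = 0: acc unchanged = (8, 14)
  bit 2 = 1: acc = (8, 14) + (1, 4) = (9, 4)
  bit 3 = 0: acc unchanged = (9, 4)
  bit 4 = 1: acc = (9, 4) + (15, 12) = (8, 3)

21P = (8, 3)


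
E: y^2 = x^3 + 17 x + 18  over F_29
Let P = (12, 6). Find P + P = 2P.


Doubling: s = (3 x1^2 + a) / (2 y1)
s = (3*12^2 + 17) / (2*6) mod 29 = 6
x3 = s^2 - 2 x1 mod 29 = 6^2 - 2*12 = 12
y3 = s (x1 - x3) - y1 mod 29 = 6 * (12 - 12) - 6 = 23

2P = (12, 23)


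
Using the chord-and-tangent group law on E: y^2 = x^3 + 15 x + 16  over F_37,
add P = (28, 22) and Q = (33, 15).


P != Q, so use the chord formula.
s = (y2 - y1) / (x2 - x1) = (30) / (5) mod 37 = 6
x3 = s^2 - x1 - x2 mod 37 = 6^2 - 28 - 33 = 12
y3 = s (x1 - x3) - y1 mod 37 = 6 * (28 - 12) - 22 = 0

P + Q = (12, 0)


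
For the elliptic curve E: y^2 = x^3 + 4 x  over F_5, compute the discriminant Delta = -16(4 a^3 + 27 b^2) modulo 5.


4 a^3 + 27 b^2 = 4*4^3 + 27*0^2 = 256 + 0 = 256
Delta = -16 * (256) = -4096
Delta mod 5 = 4

Delta = 4 (mod 5)


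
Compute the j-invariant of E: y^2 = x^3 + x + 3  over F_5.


Delta = -16(4 a^3 + 27 b^2) mod 5 = 3
-1728 * (4 a)^3 = -1728 * (4*1)^3 mod 5 = 3
j = 3 * 3^(-1) mod 5 = 1

j = 1 (mod 5)


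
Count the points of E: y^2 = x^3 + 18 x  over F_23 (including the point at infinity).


For each x in F_23, count y with y^2 = x^3 + 18 x + 0 mod 23:
  x = 0: RHS = 0, y in [0]  -> 1 point(s)
  x = 3: RHS = 12, y in [9, 14]  -> 2 point(s)
  x = 5: RHS = 8, y in [10, 13]  -> 2 point(s)
  x = 6: RHS = 2, y in [5, 18]  -> 2 point(s)
  x = 7: RHS = 9, y in [3, 20]  -> 2 point(s)
  x = 8: RHS = 12, y in [9, 14]  -> 2 point(s)
  x = 12: RHS = 12, y in [9, 14]  -> 2 point(s)
  x = 13: RHS = 16, y in [4, 19]  -> 2 point(s)
  x = 14: RHS = 6, y in [11, 12]  -> 2 point(s)
  x = 19: RHS = 2, y in [5, 18]  -> 2 point(s)
  x = 21: RHS = 2, y in [5, 18]  -> 2 point(s)
  x = 22: RHS = 4, y in [2, 21]  -> 2 point(s)
Affine points: 23. Add the point at infinity: total = 24.

#E(F_23) = 24


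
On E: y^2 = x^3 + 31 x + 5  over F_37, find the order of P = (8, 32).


Compute successive multiples of P until we hit O:
  1P = (8, 32)
  2P = (31, 11)
  3P = (28, 12)
  4P = (2, 36)
  5P = (11, 7)
  6P = (34, 12)
  7P = (35, 3)
  8P = (5, 10)
  ... (continuing to 22P)
  22P = O

ord(P) = 22


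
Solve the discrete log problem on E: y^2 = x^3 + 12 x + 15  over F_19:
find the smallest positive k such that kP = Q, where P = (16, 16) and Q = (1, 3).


Enumerate multiples of P until we hit Q = (1, 3):
  1P = (16, 16)
  2P = (15, 6)
  3P = (12, 5)
  4P = (14, 18)
  5P = (9, 15)
  6P = (1, 16)
  7P = (2, 3)
  8P = (7, 10)
  9P = (7, 9)
  10P = (2, 16)
  11P = (1, 3)
Match found at i = 11.

k = 11


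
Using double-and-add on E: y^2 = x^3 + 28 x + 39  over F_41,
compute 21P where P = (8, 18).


k = 21 = 10101_2 (binary, LSB first: 10101)
Double-and-add from P = (8, 18):
  bit 0 = 1: acc = O + (8, 18) = (8, 18)
  bit 1 = 0: acc unchanged = (8, 18)
  bit 2 = 1: acc = (8, 18) + (32, 1) = (2, 29)
  bit 3 = 0: acc unchanged = (2, 29)
  bit 4 = 1: acc = (2, 29) + (25, 13) = (32, 40)

21P = (32, 40)


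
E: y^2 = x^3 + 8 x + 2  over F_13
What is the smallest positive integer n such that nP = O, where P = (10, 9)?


Compute successive multiples of P until we hit O:
  1P = (10, 9)
  2P = (3, 1)
  3P = (9, 7)
  4P = (11, 2)
  5P = (2, 0)
  6P = (11, 11)
  7P = (9, 6)
  8P = (3, 12)
  ... (continuing to 10P)
  10P = O

ord(P) = 10


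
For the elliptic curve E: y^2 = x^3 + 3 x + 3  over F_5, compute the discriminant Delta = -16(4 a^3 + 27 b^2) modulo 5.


4 a^3 + 27 b^2 = 4*3^3 + 27*3^2 = 108 + 243 = 351
Delta = -16 * (351) = -5616
Delta mod 5 = 4

Delta = 4 (mod 5)


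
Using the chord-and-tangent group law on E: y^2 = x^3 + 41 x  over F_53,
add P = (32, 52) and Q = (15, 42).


P != Q, so use the chord formula.
s = (y2 - y1) / (x2 - x1) = (43) / (36) mod 53 = 38
x3 = s^2 - x1 - x2 mod 53 = 38^2 - 32 - 15 = 19
y3 = s (x1 - x3) - y1 mod 53 = 38 * (32 - 19) - 52 = 18

P + Q = (19, 18)


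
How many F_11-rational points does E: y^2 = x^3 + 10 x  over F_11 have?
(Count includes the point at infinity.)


For each x in F_11, count y with y^2 = x^3 + 10 x + 0 mod 11:
  x = 0: RHS = 0, y in [0]  -> 1 point(s)
  x = 1: RHS = 0, y in [0]  -> 1 point(s)
  x = 4: RHS = 5, y in [4, 7]  -> 2 point(s)
  x = 6: RHS = 1, y in [1, 10]  -> 2 point(s)
  x = 8: RHS = 9, y in [3, 8]  -> 2 point(s)
  x = 9: RHS = 5, y in [4, 7]  -> 2 point(s)
  x = 10: RHS = 0, y in [0]  -> 1 point(s)
Affine points: 11. Add the point at infinity: total = 12.

#E(F_11) = 12


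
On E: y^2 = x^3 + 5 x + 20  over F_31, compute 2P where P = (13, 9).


Doubling: s = (3 x1^2 + a) / (2 y1)
s = (3*13^2 + 5) / (2*9) mod 31 = 25
x3 = s^2 - 2 x1 mod 31 = 25^2 - 2*13 = 10
y3 = s (x1 - x3) - y1 mod 31 = 25 * (13 - 10) - 9 = 4

2P = (10, 4)


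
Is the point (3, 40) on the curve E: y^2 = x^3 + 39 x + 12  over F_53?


Check whether y^2 = x^3 + 39 x + 12 (mod 53) for (x, y) = (3, 40).
LHS: y^2 = 40^2 mod 53 = 10
RHS: x^3 + 39 x + 12 = 3^3 + 39*3 + 12 mod 53 = 50
LHS != RHS

No, not on the curve


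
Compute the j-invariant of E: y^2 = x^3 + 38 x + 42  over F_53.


Delta = -16(4 a^3 + 27 b^2) mod 53 = 11
-1728 * (4 a)^3 = -1728 * (4*38)^3 mod 53 = 5
j = 5 * 11^(-1) mod 53 = 39

j = 39 (mod 53)


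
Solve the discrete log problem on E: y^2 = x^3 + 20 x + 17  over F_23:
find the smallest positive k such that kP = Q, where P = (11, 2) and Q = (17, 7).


Enumerate multiples of P until we hit Q = (17, 7):
  1P = (11, 2)
  2P = (5, 9)
  3P = (9, 11)
  4P = (6, 10)
  5P = (15, 9)
  6P = (13, 6)
  7P = (3, 14)
  8P = (17, 7)
Match found at i = 8.

k = 8


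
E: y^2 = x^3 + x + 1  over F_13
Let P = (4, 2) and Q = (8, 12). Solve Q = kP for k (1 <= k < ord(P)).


Enumerate multiples of P until we hit Q = (8, 12):
  1P = (4, 2)
  2P = (8, 1)
  3P = (10, 6)
  4P = (11, 2)
  5P = (11, 11)
  6P = (10, 7)
  7P = (8, 12)
Match found at i = 7.

k = 7


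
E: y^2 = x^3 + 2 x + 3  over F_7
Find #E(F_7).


For each x in F_7, count y with y^2 = x^3 + 2 x + 3 mod 7:
  x = 2: RHS = 1, y in [1, 6]  -> 2 point(s)
  x = 3: RHS = 1, y in [1, 6]  -> 2 point(s)
  x = 6: RHS = 0, y in [0]  -> 1 point(s)
Affine points: 5. Add the point at infinity: total = 6.

#E(F_7) = 6


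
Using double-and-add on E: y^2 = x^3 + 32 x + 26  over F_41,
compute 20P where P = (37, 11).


k = 20 = 10100_2 (binary, LSB first: 00101)
Double-and-add from P = (37, 11):
  bit 0 = 0: acc unchanged = O
  bit 1 = 0: acc unchanged = O
  bit 2 = 1: acc = O + (34, 22) = (34, 22)
  bit 3 = 0: acc unchanged = (34, 22)
  bit 4 = 1: acc = (34, 22) + (22, 12) = (21, 23)

20P = (21, 23)


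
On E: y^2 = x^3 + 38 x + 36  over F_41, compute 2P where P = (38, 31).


Doubling: s = (3 x1^2 + a) / (2 y1)
s = (3*38^2 + 38) / (2*31) mod 41 = 7
x3 = s^2 - 2 x1 mod 41 = 7^2 - 2*38 = 14
y3 = s (x1 - x3) - y1 mod 41 = 7 * (38 - 14) - 31 = 14

2P = (14, 14)


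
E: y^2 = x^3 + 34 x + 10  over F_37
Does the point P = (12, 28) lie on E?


Check whether y^2 = x^3 + 34 x + 10 (mod 37) for (x, y) = (12, 28).
LHS: y^2 = 28^2 mod 37 = 7
RHS: x^3 + 34 x + 10 = 12^3 + 34*12 + 10 mod 37 = 0
LHS != RHS

No, not on the curve


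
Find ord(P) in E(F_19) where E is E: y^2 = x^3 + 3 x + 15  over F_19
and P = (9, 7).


Compute successive multiples of P until we hit O:
  1P = (9, 7)
  2P = (17, 18)
  3P = (13, 16)
  4P = (8, 0)
  5P = (13, 3)
  6P = (17, 1)
  7P = (9, 12)
  8P = O

ord(P) = 8


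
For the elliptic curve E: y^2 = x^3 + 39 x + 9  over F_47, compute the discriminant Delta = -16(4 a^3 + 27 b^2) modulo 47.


4 a^3 + 27 b^2 = 4*39^3 + 27*9^2 = 237276 + 2187 = 239463
Delta = -16 * (239463) = -3831408
Delta mod 47 = 32

Delta = 32 (mod 47)


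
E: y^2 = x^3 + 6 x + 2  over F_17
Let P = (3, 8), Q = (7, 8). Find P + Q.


P != Q, so use the chord formula.
s = (y2 - y1) / (x2 - x1) = (0) / (4) mod 17 = 0
x3 = s^2 - x1 - x2 mod 17 = 0^2 - 3 - 7 = 7
y3 = s (x1 - x3) - y1 mod 17 = 0 * (3 - 7) - 8 = 9

P + Q = (7, 9)


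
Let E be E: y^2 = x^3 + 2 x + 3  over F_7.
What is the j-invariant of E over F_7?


Delta = -16(4 a^3 + 27 b^2) mod 7 = 3
-1728 * (4 a)^3 = -1728 * (4*2)^3 mod 7 = 1
j = 1 * 3^(-1) mod 7 = 5

j = 5 (mod 7)


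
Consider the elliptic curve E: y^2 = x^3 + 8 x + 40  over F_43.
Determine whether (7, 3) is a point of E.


Check whether y^2 = x^3 + 8 x + 40 (mod 43) for (x, y) = (7, 3).
LHS: y^2 = 3^2 mod 43 = 9
RHS: x^3 + 8 x + 40 = 7^3 + 8*7 + 40 mod 43 = 9
LHS = RHS

Yes, on the curve


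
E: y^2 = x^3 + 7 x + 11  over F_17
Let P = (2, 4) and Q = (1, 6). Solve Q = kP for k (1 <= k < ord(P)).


Enumerate multiples of P until we hit Q = (1, 6):
  1P = (2, 4)
  2P = (12, 2)
  3P = (1, 6)
Match found at i = 3.

k = 3


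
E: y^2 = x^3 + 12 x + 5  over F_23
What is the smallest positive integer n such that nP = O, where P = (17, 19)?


Compute successive multiples of P until we hit O:
  1P = (17, 19)
  2P = (7, 15)
  3P = (1, 15)
  4P = (18, 21)
  5P = (15, 8)
  6P = (4, 18)
  7P = (5, 12)
  8P = (13, 14)
  ... (continuing to 19P)
  19P = O

ord(P) = 19


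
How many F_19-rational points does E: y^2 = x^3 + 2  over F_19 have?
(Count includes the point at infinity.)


For each x in F_19, count y with y^2 = x^3 + 0 x + 2 mod 19:
  x = 4: RHS = 9, y in [3, 16]  -> 2 point(s)
  x = 6: RHS = 9, y in [3, 16]  -> 2 point(s)
  x = 8: RHS = 1, y in [1, 18]  -> 2 point(s)
  x = 9: RHS = 9, y in [3, 16]  -> 2 point(s)
  x = 12: RHS = 1, y in [1, 18]  -> 2 point(s)
  x = 18: RHS = 1, y in [1, 18]  -> 2 point(s)
Affine points: 12. Add the point at infinity: total = 13.

#E(F_19) = 13


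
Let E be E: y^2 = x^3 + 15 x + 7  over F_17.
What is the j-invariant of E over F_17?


Delta = -16(4 a^3 + 27 b^2) mod 17 = 16
-1728 * (4 a)^3 = -1728 * (4*15)^3 mod 17 = 5
j = 5 * 16^(-1) mod 17 = 12

j = 12 (mod 17)


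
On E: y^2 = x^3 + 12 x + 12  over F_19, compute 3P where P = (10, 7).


k = 3 = 11_2 (binary, LSB first: 11)
Double-and-add from P = (10, 7):
  bit 0 = 1: acc = O + (10, 7) = (10, 7)
  bit 1 = 1: acc = (10, 7) + (16, 14) = (16, 5)

3P = (16, 5)


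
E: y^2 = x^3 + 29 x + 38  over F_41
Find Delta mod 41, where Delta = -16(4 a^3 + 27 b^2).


4 a^3 + 27 b^2 = 4*29^3 + 27*38^2 = 97556 + 38988 = 136544
Delta = -16 * (136544) = -2184704
Delta mod 41 = 22

Delta = 22 (mod 41)


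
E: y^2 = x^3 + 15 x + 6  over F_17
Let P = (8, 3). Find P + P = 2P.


Doubling: s = (3 x1^2 + a) / (2 y1)
s = (3*8^2 + 15) / (2*3) mod 17 = 9
x3 = s^2 - 2 x1 mod 17 = 9^2 - 2*8 = 14
y3 = s (x1 - x3) - y1 mod 17 = 9 * (8 - 14) - 3 = 11

2P = (14, 11)


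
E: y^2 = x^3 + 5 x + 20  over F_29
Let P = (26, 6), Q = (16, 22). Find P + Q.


P != Q, so use the chord formula.
s = (y2 - y1) / (x2 - x1) = (16) / (19) mod 29 = 10
x3 = s^2 - x1 - x2 mod 29 = 10^2 - 26 - 16 = 0
y3 = s (x1 - x3) - y1 mod 29 = 10 * (26 - 0) - 6 = 22

P + Q = (0, 22)


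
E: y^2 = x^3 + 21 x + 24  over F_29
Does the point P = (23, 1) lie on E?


Check whether y^2 = x^3 + 21 x + 24 (mod 29) for (x, y) = (23, 1).
LHS: y^2 = 1^2 mod 29 = 1
RHS: x^3 + 21 x + 24 = 23^3 + 21*23 + 24 mod 29 = 1
LHS = RHS

Yes, on the curve


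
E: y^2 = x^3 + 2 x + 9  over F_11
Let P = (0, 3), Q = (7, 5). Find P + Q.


P != Q, so use the chord formula.
s = (y2 - y1) / (x2 - x1) = (2) / (7) mod 11 = 5
x3 = s^2 - x1 - x2 mod 11 = 5^2 - 0 - 7 = 7
y3 = s (x1 - x3) - y1 mod 11 = 5 * (0 - 7) - 3 = 6

P + Q = (7, 6)


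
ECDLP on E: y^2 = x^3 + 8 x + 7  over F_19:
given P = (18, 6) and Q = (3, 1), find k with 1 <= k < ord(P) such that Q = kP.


Enumerate multiples of P until we hit Q = (3, 1):
  1P = (18, 6)
  2P = (13, 16)
  3P = (11, 18)
  4P = (10, 2)
  5P = (15, 5)
  6P = (3, 18)
  7P = (7, 8)
  8P = (0, 8)
  9P = (5, 1)
  10P = (12, 8)
  11P = (6, 9)
  12P = (1, 4)
  13P = (1, 15)
  14P = (6, 10)
  15P = (12, 11)
  16P = (5, 18)
  17P = (0, 11)
  18P = (7, 11)
  19P = (3, 1)
Match found at i = 19.

k = 19


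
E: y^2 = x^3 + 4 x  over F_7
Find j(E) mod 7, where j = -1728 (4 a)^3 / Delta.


Delta = -16(4 a^3 + 27 b^2) mod 7 = 6
-1728 * (4 a)^3 = -1728 * (4*4)^3 mod 7 = 1
j = 1 * 6^(-1) mod 7 = 6

j = 6 (mod 7)


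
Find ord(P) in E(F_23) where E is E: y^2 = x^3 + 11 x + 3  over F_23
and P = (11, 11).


Compute successive multiples of P until we hit O:
  1P = (11, 11)
  2P = (14, 7)
  3P = (10, 3)
  4P = (20, 9)
  5P = (0, 7)
  6P = (7, 3)
  7P = (9, 16)
  8P = (15, 22)
  ... (continuing to 20P)
  20P = O

ord(P) = 20


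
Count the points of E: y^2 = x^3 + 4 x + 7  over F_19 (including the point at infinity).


For each x in F_19, count y with y^2 = x^3 + 4 x + 7 mod 19:
  x = 0: RHS = 7, y in [8, 11]  -> 2 point(s)
  x = 2: RHS = 4, y in [2, 17]  -> 2 point(s)
  x = 4: RHS = 11, y in [7, 12]  -> 2 point(s)
  x = 5: RHS = 0, y in [0]  -> 1 point(s)
  x = 6: RHS = 0, y in [0]  -> 1 point(s)
  x = 7: RHS = 17, y in [6, 13]  -> 2 point(s)
  x = 8: RHS = 0, y in [0]  -> 1 point(s)
  x = 12: RHS = 16, y in [4, 15]  -> 2 point(s)
  x = 16: RHS = 6, y in [5, 14]  -> 2 point(s)
Affine points: 15. Add the point at infinity: total = 16.

#E(F_19) = 16


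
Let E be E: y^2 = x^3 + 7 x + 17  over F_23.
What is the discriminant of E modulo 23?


4 a^3 + 27 b^2 = 4*7^3 + 27*17^2 = 1372 + 7803 = 9175
Delta = -16 * (9175) = -146800
Delta mod 23 = 9

Delta = 9 (mod 23)


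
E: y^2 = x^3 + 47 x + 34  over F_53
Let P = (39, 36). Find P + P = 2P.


Doubling: s = (3 x1^2 + a) / (2 y1)
s = (3*39^2 + 47) / (2*36) mod 53 = 39
x3 = s^2 - 2 x1 mod 53 = 39^2 - 2*39 = 12
y3 = s (x1 - x3) - y1 mod 53 = 39 * (39 - 12) - 36 = 10

2P = (12, 10)


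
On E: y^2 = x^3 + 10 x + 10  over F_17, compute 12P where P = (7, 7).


k = 12 = 1100_2 (binary, LSB first: 0011)
Double-and-add from P = (7, 7):
  bit 0 = 0: acc unchanged = O
  bit 1 = 0: acc unchanged = O
  bit 2 = 1: acc = O + (16, 13) = (16, 13)
  bit 3 = 1: acc = (16, 13) + (15, 13) = (3, 4)

12P = (3, 4)


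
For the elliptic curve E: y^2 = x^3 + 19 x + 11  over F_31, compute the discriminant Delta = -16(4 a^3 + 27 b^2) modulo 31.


4 a^3 + 27 b^2 = 4*19^3 + 27*11^2 = 27436 + 3267 = 30703
Delta = -16 * (30703) = -491248
Delta mod 31 = 9

Delta = 9 (mod 31)


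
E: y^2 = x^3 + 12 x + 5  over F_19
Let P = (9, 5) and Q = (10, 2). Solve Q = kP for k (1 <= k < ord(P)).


Enumerate multiples of P until we hit Q = (10, 2):
  1P = (9, 5)
  2P = (10, 17)
  3P = (11, 9)
  4P = (3, 7)
  5P = (5, 0)
  6P = (3, 12)
  7P = (11, 10)
  8P = (10, 2)
Match found at i = 8.

k = 8


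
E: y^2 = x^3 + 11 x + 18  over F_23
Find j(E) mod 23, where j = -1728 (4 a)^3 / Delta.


Delta = -16(4 a^3 + 27 b^2) mod 23 = 18
-1728 * (4 a)^3 = -1728 * (4*11)^3 mod 23 = 1
j = 1 * 18^(-1) mod 23 = 9

j = 9 (mod 23)


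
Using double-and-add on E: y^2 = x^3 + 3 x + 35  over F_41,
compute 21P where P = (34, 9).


k = 21 = 10101_2 (binary, LSB first: 10101)
Double-and-add from P = (34, 9):
  bit 0 = 1: acc = O + (34, 9) = (34, 9)
  bit 1 = 0: acc unchanged = (34, 9)
  bit 2 = 1: acc = (34, 9) + (27, 23) = (25, 14)
  bit 3 = 0: acc unchanged = (25, 14)
  bit 4 = 1: acc = (25, 14) + (36, 31) = (20, 31)

21P = (20, 31)


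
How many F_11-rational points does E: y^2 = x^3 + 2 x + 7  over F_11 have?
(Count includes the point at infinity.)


For each x in F_11, count y with y^2 = x^3 + 2 x + 7 mod 11:
  x = 6: RHS = 4, y in [2, 9]  -> 2 point(s)
  x = 7: RHS = 1, y in [1, 10]  -> 2 point(s)
  x = 10: RHS = 4, y in [2, 9]  -> 2 point(s)
Affine points: 6. Add the point at infinity: total = 7.

#E(F_11) = 7


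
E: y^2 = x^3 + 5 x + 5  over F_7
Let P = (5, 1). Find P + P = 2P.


Doubling: s = (3 x1^2 + a) / (2 y1)
s = (3*5^2 + 5) / (2*1) mod 7 = 5
x3 = s^2 - 2 x1 mod 7 = 5^2 - 2*5 = 1
y3 = s (x1 - x3) - y1 mod 7 = 5 * (5 - 1) - 1 = 5

2P = (1, 5)


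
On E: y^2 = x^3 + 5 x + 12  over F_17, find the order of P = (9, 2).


Compute successive multiples of P until we hit O:
  1P = (9, 2)
  2P = (1, 1)
  3P = (11, 2)
  4P = (14, 15)
  5P = (13, 8)
  6P = (10, 5)
  7P = (7, 4)
  8P = (2, 8)
  ... (continuing to 21P)
  21P = O

ord(P) = 21


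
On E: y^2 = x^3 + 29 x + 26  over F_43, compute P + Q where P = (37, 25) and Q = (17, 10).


P != Q, so use the chord formula.
s = (y2 - y1) / (x2 - x1) = (28) / (23) mod 43 = 33
x3 = s^2 - x1 - x2 mod 43 = 33^2 - 37 - 17 = 3
y3 = s (x1 - x3) - y1 mod 43 = 33 * (37 - 3) - 25 = 22

P + Q = (3, 22)


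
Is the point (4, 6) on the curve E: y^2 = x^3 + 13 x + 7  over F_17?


Check whether y^2 = x^3 + 13 x + 7 (mod 17) for (x, y) = (4, 6).
LHS: y^2 = 6^2 mod 17 = 2
RHS: x^3 + 13 x + 7 = 4^3 + 13*4 + 7 mod 17 = 4
LHS != RHS

No, not on the curve


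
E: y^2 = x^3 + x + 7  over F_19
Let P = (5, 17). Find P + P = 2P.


Doubling: s = (3 x1^2 + a) / (2 y1)
s = (3*5^2 + 1) / (2*17) mod 19 = 0
x3 = s^2 - 2 x1 mod 19 = 0^2 - 2*5 = 9
y3 = s (x1 - x3) - y1 mod 19 = 0 * (5 - 9) - 17 = 2

2P = (9, 2)


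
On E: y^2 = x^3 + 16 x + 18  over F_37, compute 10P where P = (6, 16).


k = 10 = 1010_2 (binary, LSB first: 0101)
Double-and-add from P = (6, 16):
  bit 0 = 0: acc unchanged = O
  bit 1 = 1: acc = O + (14, 27) = (14, 27)
  bit 2 = 0: acc unchanged = (14, 27)
  bit 3 = 1: acc = (14, 27) + (9, 15) = (2, 24)

10P = (2, 24)


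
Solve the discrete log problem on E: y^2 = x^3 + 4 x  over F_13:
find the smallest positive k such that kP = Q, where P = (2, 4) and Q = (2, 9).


Enumerate multiples of P until we hit Q = (2, 9):
  1P = (2, 4)
  2P = (0, 0)
  3P = (2, 9)
Match found at i = 3.

k = 3


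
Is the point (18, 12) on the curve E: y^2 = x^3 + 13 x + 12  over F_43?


Check whether y^2 = x^3 + 13 x + 12 (mod 43) for (x, y) = (18, 12).
LHS: y^2 = 12^2 mod 43 = 15
RHS: x^3 + 13 x + 12 = 18^3 + 13*18 + 12 mod 43 = 15
LHS = RHS

Yes, on the curve


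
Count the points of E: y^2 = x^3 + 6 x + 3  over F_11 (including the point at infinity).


For each x in F_11, count y with y^2 = x^3 + 6 x + 3 mod 11:
  x = 0: RHS = 3, y in [5, 6]  -> 2 point(s)
  x = 2: RHS = 1, y in [1, 10]  -> 2 point(s)
  x = 3: RHS = 4, y in [2, 9]  -> 2 point(s)
  x = 4: RHS = 3, y in [5, 6]  -> 2 point(s)
  x = 5: RHS = 4, y in [2, 9]  -> 2 point(s)
  x = 7: RHS = 3, y in [5, 6]  -> 2 point(s)
  x = 9: RHS = 5, y in [4, 7]  -> 2 point(s)
Affine points: 14. Add the point at infinity: total = 15.

#E(F_11) = 15


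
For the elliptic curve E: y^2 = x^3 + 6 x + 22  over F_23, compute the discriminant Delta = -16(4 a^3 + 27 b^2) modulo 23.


4 a^3 + 27 b^2 = 4*6^3 + 27*22^2 = 864 + 13068 = 13932
Delta = -16 * (13932) = -222912
Delta mod 23 = 4

Delta = 4 (mod 23)


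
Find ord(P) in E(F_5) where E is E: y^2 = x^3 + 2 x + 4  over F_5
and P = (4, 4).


Compute successive multiples of P until we hit O:
  1P = (4, 4)
  2P = (2, 1)
  3P = (0, 2)
  4P = (0, 3)
  5P = (2, 4)
  6P = (4, 1)
  7P = O

ord(P) = 7


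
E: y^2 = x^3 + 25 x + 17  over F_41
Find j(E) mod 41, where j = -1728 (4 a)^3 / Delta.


Delta = -16(4 a^3 + 27 b^2) mod 41 = 28
-1728 * (4 a)^3 = -1728 * (4*25)^3 mod 41 = 22
j = 22 * 28^(-1) mod 41 = 33

j = 33 (mod 41)


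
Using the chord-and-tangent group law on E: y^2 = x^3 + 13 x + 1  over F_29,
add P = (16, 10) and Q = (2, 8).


P != Q, so use the chord formula.
s = (y2 - y1) / (x2 - x1) = (27) / (15) mod 29 = 25
x3 = s^2 - x1 - x2 mod 29 = 25^2 - 16 - 2 = 27
y3 = s (x1 - x3) - y1 mod 29 = 25 * (16 - 27) - 10 = 5

P + Q = (27, 5)


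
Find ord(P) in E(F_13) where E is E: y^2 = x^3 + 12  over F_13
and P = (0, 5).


Compute successive multiples of P until we hit O:
  1P = (0, 5)
  2P = (0, 8)
  3P = O

ord(P) = 3


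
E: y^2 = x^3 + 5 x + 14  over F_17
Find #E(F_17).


For each x in F_17, count y with y^2 = x^3 + 5 x + 14 mod 17:
  x = 2: RHS = 15, y in [7, 10]  -> 2 point(s)
  x = 4: RHS = 13, y in [8, 9]  -> 2 point(s)
  x = 7: RHS = 1, y in [1, 16]  -> 2 point(s)
  x = 12: RHS = 0, y in [0]  -> 1 point(s)
  x = 13: RHS = 15, y in [7, 10]  -> 2 point(s)
  x = 15: RHS = 13, y in [8, 9]  -> 2 point(s)
  x = 16: RHS = 8, y in [5, 12]  -> 2 point(s)
Affine points: 13. Add the point at infinity: total = 14.

#E(F_17) = 14


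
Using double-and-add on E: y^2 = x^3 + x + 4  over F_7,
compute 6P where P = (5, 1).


k = 6 = 110_2 (binary, LSB first: 011)
Double-and-add from P = (5, 1):
  bit 0 = 0: acc unchanged = O
  bit 1 = 1: acc = O + (6, 3) = (6, 3)
  bit 2 = 1: acc = (6, 3) + (4, 3) = (4, 4)

6P = (4, 4)


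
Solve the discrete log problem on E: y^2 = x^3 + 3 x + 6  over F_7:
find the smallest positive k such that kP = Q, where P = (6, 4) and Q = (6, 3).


Enumerate multiples of P until we hit Q = (6, 3):
  1P = (6, 4)
  2P = (3, 0)
  3P = (6, 3)
Match found at i = 3.

k = 3


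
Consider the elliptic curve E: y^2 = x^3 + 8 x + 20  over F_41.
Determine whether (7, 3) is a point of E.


Check whether y^2 = x^3 + 8 x + 20 (mod 41) for (x, y) = (7, 3).
LHS: y^2 = 3^2 mod 41 = 9
RHS: x^3 + 8 x + 20 = 7^3 + 8*7 + 20 mod 41 = 9
LHS = RHS

Yes, on the curve


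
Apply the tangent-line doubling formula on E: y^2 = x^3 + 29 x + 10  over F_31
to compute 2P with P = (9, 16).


Doubling: s = (3 x1^2 + a) / (2 y1)
s = (3*9^2 + 29) / (2*16) mod 31 = 24
x3 = s^2 - 2 x1 mod 31 = 24^2 - 2*9 = 0
y3 = s (x1 - x3) - y1 mod 31 = 24 * (9 - 0) - 16 = 14

2P = (0, 14)


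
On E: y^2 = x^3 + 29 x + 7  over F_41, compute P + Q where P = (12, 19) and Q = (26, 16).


P != Q, so use the chord formula.
s = (y2 - y1) / (x2 - x1) = (38) / (14) mod 41 = 32
x3 = s^2 - x1 - x2 mod 41 = 32^2 - 12 - 26 = 2
y3 = s (x1 - x3) - y1 mod 41 = 32 * (12 - 2) - 19 = 14

P + Q = (2, 14)


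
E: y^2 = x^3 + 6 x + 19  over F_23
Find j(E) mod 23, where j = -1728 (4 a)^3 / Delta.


Delta = -16(4 a^3 + 27 b^2) mod 23 = 10
-1728 * (4 a)^3 = -1728 * (4*6)^3 mod 23 = 20
j = 20 * 10^(-1) mod 23 = 2

j = 2 (mod 23)


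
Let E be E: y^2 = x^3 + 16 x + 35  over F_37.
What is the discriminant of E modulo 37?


4 a^3 + 27 b^2 = 4*16^3 + 27*35^2 = 16384 + 33075 = 49459
Delta = -16 * (49459) = -791344
Delta mod 37 = 12

Delta = 12 (mod 37)


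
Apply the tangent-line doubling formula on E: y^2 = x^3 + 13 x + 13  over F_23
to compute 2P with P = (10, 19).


Doubling: s = (3 x1^2 + a) / (2 y1)
s = (3*10^2 + 13) / (2*19) mod 23 = 4
x3 = s^2 - 2 x1 mod 23 = 4^2 - 2*10 = 19
y3 = s (x1 - x3) - y1 mod 23 = 4 * (10 - 19) - 19 = 14

2P = (19, 14)


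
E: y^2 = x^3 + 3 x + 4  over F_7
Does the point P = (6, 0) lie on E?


Check whether y^2 = x^3 + 3 x + 4 (mod 7) for (x, y) = (6, 0).
LHS: y^2 = 0^2 mod 7 = 0
RHS: x^3 + 3 x + 4 = 6^3 + 3*6 + 4 mod 7 = 0
LHS = RHS

Yes, on the curve


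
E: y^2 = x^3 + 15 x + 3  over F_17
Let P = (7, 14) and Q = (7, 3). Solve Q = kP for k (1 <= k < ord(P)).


Enumerate multiples of P until we hit Q = (7, 3):
  1P = (7, 14)
  2P = (1, 11)
  3P = (5, 4)
  4P = (13, 7)
  5P = (13, 10)
  6P = (5, 13)
  7P = (1, 6)
  8P = (7, 3)
Match found at i = 8.

k = 8


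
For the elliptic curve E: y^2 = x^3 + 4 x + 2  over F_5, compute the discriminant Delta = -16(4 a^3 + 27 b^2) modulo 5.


4 a^3 + 27 b^2 = 4*4^3 + 27*2^2 = 256 + 108 = 364
Delta = -16 * (364) = -5824
Delta mod 5 = 1

Delta = 1 (mod 5)


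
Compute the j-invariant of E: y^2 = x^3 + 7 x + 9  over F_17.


Delta = -16(4 a^3 + 27 b^2) mod 17 = 6
-1728 * (4 a)^3 = -1728 * (4*7)^3 mod 17 = 13
j = 13 * 6^(-1) mod 17 = 5

j = 5 (mod 17)


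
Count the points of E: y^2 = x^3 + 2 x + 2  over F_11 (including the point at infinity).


For each x in F_11, count y with y^2 = x^3 + 2 x + 2 mod 11:
  x = 1: RHS = 5, y in [4, 7]  -> 2 point(s)
  x = 2: RHS = 3, y in [5, 6]  -> 2 point(s)
  x = 5: RHS = 5, y in [4, 7]  -> 2 point(s)
  x = 9: RHS = 1, y in [1, 10]  -> 2 point(s)
Affine points: 8. Add the point at infinity: total = 9.

#E(F_11) = 9


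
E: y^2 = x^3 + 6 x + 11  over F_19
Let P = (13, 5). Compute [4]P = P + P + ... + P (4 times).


k = 4 = 100_2 (binary, LSB first: 001)
Double-and-add from P = (13, 5):
  bit 0 = 0: acc unchanged = O
  bit 1 = 0: acc unchanged = O
  bit 2 = 1: acc = O + (18, 17) = (18, 17)

4P = (18, 17)


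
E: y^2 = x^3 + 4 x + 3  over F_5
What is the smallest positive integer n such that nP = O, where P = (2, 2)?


Compute successive multiples of P until we hit O:
  1P = (2, 2)
  2P = (2, 3)
  3P = O

ord(P) = 3


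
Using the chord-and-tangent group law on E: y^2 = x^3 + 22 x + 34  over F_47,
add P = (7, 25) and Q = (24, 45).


P != Q, so use the chord formula.
s = (y2 - y1) / (x2 - x1) = (20) / (17) mod 47 = 15
x3 = s^2 - x1 - x2 mod 47 = 15^2 - 7 - 24 = 6
y3 = s (x1 - x3) - y1 mod 47 = 15 * (7 - 6) - 25 = 37

P + Q = (6, 37)


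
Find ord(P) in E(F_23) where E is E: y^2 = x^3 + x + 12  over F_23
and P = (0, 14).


Compute successive multiples of P until we hit O:
  1P = (0, 14)
  2P = (12, 2)
  3P = (12, 21)
  4P = (0, 9)
  5P = O

ord(P) = 5


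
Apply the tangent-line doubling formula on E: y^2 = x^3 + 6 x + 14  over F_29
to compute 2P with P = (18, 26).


Doubling: s = (3 x1^2 + a) / (2 y1)
s = (3*18^2 + 6) / (2*26) mod 29 = 11
x3 = s^2 - 2 x1 mod 29 = 11^2 - 2*18 = 27
y3 = s (x1 - x3) - y1 mod 29 = 11 * (18 - 27) - 26 = 20

2P = (27, 20)


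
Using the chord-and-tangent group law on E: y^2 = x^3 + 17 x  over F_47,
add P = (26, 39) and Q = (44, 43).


P != Q, so use the chord formula.
s = (y2 - y1) / (x2 - x1) = (4) / (18) mod 47 = 42
x3 = s^2 - x1 - x2 mod 47 = 42^2 - 26 - 44 = 2
y3 = s (x1 - x3) - y1 mod 47 = 42 * (26 - 2) - 39 = 29

P + Q = (2, 29)


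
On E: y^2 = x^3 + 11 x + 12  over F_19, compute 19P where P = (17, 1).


k = 19 = 10011_2 (binary, LSB first: 11001)
Double-and-add from P = (17, 1):
  bit 0 = 1: acc = O + (17, 1) = (17, 1)
  bit 1 = 1: acc = (17, 1) + (8, 17) = (11, 1)
  bit 2 = 0: acc unchanged = (11, 1)
  bit 3 = 0: acc unchanged = (11, 1)
  bit 4 = 1: acc = (11, 1) + (6, 16) = (11, 18)

19P = (11, 18)


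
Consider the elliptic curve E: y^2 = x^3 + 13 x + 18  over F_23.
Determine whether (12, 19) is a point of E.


Check whether y^2 = x^3 + 13 x + 18 (mod 23) for (x, y) = (12, 19).
LHS: y^2 = 19^2 mod 23 = 16
RHS: x^3 + 13 x + 18 = 12^3 + 13*12 + 18 mod 23 = 16
LHS = RHS

Yes, on the curve


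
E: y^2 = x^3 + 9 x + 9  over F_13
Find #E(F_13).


For each x in F_13, count y with y^2 = x^3 + 9 x + 9 mod 13:
  x = 0: RHS = 9, y in [3, 10]  -> 2 point(s)
  x = 2: RHS = 9, y in [3, 10]  -> 2 point(s)
  x = 5: RHS = 10, y in [6, 7]  -> 2 point(s)
  x = 7: RHS = 12, y in [5, 8]  -> 2 point(s)
  x = 9: RHS = 0, y in [0]  -> 1 point(s)
  x = 11: RHS = 9, y in [3, 10]  -> 2 point(s)
  x = 12: RHS = 12, y in [5, 8]  -> 2 point(s)
Affine points: 13. Add the point at infinity: total = 14.

#E(F_13) = 14


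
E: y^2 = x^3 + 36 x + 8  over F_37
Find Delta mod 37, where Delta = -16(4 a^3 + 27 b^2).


4 a^3 + 27 b^2 = 4*36^3 + 27*8^2 = 186624 + 1728 = 188352
Delta = -16 * (188352) = -3013632
Delta mod 37 = 18

Delta = 18 (mod 37)


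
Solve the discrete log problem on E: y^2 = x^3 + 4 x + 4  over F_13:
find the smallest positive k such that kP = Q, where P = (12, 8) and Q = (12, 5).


Enumerate multiples of P until we hit Q = (12, 5):
  1P = (12, 8)
  2P = (6, 6)
  3P = (11, 1)
  4P = (0, 11)
  5P = (10, 11)
  6P = (3, 11)
  7P = (1, 10)
  8P = (1, 3)
  9P = (3, 2)
  10P = (10, 2)
  11P = (0, 2)
  12P = (11, 12)
  13P = (6, 7)
  14P = (12, 5)
Match found at i = 14.

k = 14


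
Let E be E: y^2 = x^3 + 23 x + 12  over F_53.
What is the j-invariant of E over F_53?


Delta = -16(4 a^3 + 27 b^2) mod 53 = 2
-1728 * (4 a)^3 = -1728 * (4*23)^3 mod 53 = 40
j = 40 * 2^(-1) mod 53 = 20

j = 20 (mod 53)


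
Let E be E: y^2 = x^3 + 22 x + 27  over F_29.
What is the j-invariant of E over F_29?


Delta = -16(4 a^3 + 27 b^2) mod 29 = 11
-1728 * (4 a)^3 = -1728 * (4*22)^3 mod 29 = 12
j = 12 * 11^(-1) mod 29 = 9

j = 9 (mod 29)


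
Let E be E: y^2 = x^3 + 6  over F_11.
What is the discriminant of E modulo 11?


4 a^3 + 27 b^2 = 4*0^3 + 27*6^2 = 0 + 972 = 972
Delta = -16 * (972) = -15552
Delta mod 11 = 2

Delta = 2 (mod 11)


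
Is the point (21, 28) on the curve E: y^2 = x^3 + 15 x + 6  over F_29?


Check whether y^2 = x^3 + 15 x + 6 (mod 29) for (x, y) = (21, 28).
LHS: y^2 = 28^2 mod 29 = 1
RHS: x^3 + 15 x + 6 = 21^3 + 15*21 + 6 mod 29 = 12
LHS != RHS

No, not on the curve


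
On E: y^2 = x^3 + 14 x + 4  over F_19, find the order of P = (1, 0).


Compute successive multiples of P until we hit O:
  1P = (1, 0)
  2P = O

ord(P) = 2


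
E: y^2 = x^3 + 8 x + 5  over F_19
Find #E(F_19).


For each x in F_19, count y with y^2 = x^3 + 8 x + 5 mod 19:
  x = 0: RHS = 5, y in [9, 10]  -> 2 point(s)
  x = 4: RHS = 6, y in [5, 14]  -> 2 point(s)
  x = 7: RHS = 5, y in [9, 10]  -> 2 point(s)
  x = 8: RHS = 11, y in [7, 12]  -> 2 point(s)
  x = 12: RHS = 5, y in [9, 10]  -> 2 point(s)
  x = 13: RHS = 7, y in [8, 11]  -> 2 point(s)
  x = 14: RHS = 11, y in [7, 12]  -> 2 point(s)
  x = 15: RHS = 4, y in [2, 17]  -> 2 point(s)
  x = 16: RHS = 11, y in [7, 12]  -> 2 point(s)
  x = 17: RHS = 0, y in [0]  -> 1 point(s)
Affine points: 19. Add the point at infinity: total = 20.

#E(F_19) = 20


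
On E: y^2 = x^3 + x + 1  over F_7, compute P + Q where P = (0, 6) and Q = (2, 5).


P != Q, so use the chord formula.
s = (y2 - y1) / (x2 - x1) = (6) / (2) mod 7 = 3
x3 = s^2 - x1 - x2 mod 7 = 3^2 - 0 - 2 = 0
y3 = s (x1 - x3) - y1 mod 7 = 3 * (0 - 0) - 6 = 1

P + Q = (0, 1)


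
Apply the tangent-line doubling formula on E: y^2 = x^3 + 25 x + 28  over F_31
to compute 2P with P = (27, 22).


Doubling: s = (3 x1^2 + a) / (2 y1)
s = (3*27^2 + 25) / (2*22) mod 31 = 8
x3 = s^2 - 2 x1 mod 31 = 8^2 - 2*27 = 10
y3 = s (x1 - x3) - y1 mod 31 = 8 * (27 - 10) - 22 = 21

2P = (10, 21)


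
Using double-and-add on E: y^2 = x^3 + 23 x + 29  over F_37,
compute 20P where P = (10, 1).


k = 20 = 10100_2 (binary, LSB first: 00101)
Double-and-add from P = (10, 1):
  bit 0 = 0: acc unchanged = O
  bit 1 = 0: acc unchanged = O
  bit 2 = 1: acc = O + (34, 28) = (34, 28)
  bit 3 = 0: acc unchanged = (34, 28)
  bit 4 = 1: acc = (34, 28) + (15, 30) = (4, 0)

20P = (4, 0)


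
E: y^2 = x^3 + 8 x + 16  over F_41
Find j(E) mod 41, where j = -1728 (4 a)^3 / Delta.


Delta = -16(4 a^3 + 27 b^2) mod 41 = 17
-1728 * (4 a)^3 = -1728 * (4*8)^3 mod 41 = 28
j = 28 * 17^(-1) mod 41 = 33

j = 33 (mod 41)


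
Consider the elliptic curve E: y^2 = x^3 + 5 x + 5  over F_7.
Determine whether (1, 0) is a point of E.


Check whether y^2 = x^3 + 5 x + 5 (mod 7) for (x, y) = (1, 0).
LHS: y^2 = 0^2 mod 7 = 0
RHS: x^3 + 5 x + 5 = 1^3 + 5*1 + 5 mod 7 = 4
LHS != RHS

No, not on the curve


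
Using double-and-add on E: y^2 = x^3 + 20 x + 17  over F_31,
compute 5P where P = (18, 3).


k = 5 = 101_2 (binary, LSB first: 101)
Double-and-add from P = (18, 3):
  bit 0 = 1: acc = O + (18, 3) = (18, 3)
  bit 1 = 0: acc unchanged = (18, 3)
  bit 2 = 1: acc = (18, 3) + (17, 0) = (5, 5)

5P = (5, 5)


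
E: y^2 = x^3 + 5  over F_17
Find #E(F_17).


For each x in F_17, count y with y^2 = x^3 + 0 x + 5 mod 17:
  x = 2: RHS = 13, y in [8, 9]  -> 2 point(s)
  x = 3: RHS = 15, y in [7, 10]  -> 2 point(s)
  x = 4: RHS = 1, y in [1, 16]  -> 2 point(s)
  x = 6: RHS = 0, y in [0]  -> 1 point(s)
  x = 7: RHS = 8, y in [5, 12]  -> 2 point(s)
  x = 10: RHS = 2, y in [6, 11]  -> 2 point(s)
  x = 12: RHS = 16, y in [4, 13]  -> 2 point(s)
  x = 13: RHS = 9, y in [3, 14]  -> 2 point(s)
  x = 16: RHS = 4, y in [2, 15]  -> 2 point(s)
Affine points: 17. Add the point at infinity: total = 18.

#E(F_17) = 18


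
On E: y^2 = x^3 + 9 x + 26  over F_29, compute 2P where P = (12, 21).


Doubling: s = (3 x1^2 + a) / (2 y1)
s = (3*12^2 + 9) / (2*21) mod 29 = 25
x3 = s^2 - 2 x1 mod 29 = 25^2 - 2*12 = 21
y3 = s (x1 - x3) - y1 mod 29 = 25 * (12 - 21) - 21 = 15

2P = (21, 15)


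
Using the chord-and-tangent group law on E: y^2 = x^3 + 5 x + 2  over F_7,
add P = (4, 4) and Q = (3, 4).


P != Q, so use the chord formula.
s = (y2 - y1) / (x2 - x1) = (0) / (6) mod 7 = 0
x3 = s^2 - x1 - x2 mod 7 = 0^2 - 4 - 3 = 0
y3 = s (x1 - x3) - y1 mod 7 = 0 * (4 - 0) - 4 = 3

P + Q = (0, 3)


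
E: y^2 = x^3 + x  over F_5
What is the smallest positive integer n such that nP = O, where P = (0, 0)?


Compute successive multiples of P until we hit O:
  1P = (0, 0)
  2P = O

ord(P) = 2


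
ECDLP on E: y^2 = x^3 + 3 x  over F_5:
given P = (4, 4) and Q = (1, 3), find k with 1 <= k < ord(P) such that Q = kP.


Enumerate multiples of P until we hit Q = (1, 3):
  1P = (4, 4)
  2P = (1, 2)
  3P = (1, 3)
Match found at i = 3.

k = 3


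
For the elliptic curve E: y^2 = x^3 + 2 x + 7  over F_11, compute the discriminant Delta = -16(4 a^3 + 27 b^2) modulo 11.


4 a^3 + 27 b^2 = 4*2^3 + 27*7^2 = 32 + 1323 = 1355
Delta = -16 * (1355) = -21680
Delta mod 11 = 1

Delta = 1 (mod 11)


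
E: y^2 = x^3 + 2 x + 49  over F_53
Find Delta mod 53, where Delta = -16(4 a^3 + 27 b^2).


4 a^3 + 27 b^2 = 4*2^3 + 27*49^2 = 32 + 64827 = 64859
Delta = -16 * (64859) = -1037744
Delta mod 53 = 49

Delta = 49 (mod 53)


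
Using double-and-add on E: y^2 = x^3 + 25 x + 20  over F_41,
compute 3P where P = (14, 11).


k = 3 = 11_2 (binary, LSB first: 11)
Double-and-add from P = (14, 11):
  bit 0 = 1: acc = O + (14, 11) = (14, 11)
  bit 1 = 1: acc = (14, 11) + (33, 28) = (4, 26)

3P = (4, 26)


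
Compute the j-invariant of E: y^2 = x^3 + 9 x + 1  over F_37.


Delta = -16(4 a^3 + 27 b^2) mod 37 = 13
-1728 * (4 a)^3 = -1728 * (4*9)^3 mod 37 = 26
j = 26 * 13^(-1) mod 37 = 2

j = 2 (mod 37)


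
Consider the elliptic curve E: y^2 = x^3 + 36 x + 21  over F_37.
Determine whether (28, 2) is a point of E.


Check whether y^2 = x^3 + 36 x + 21 (mod 37) for (x, y) = (28, 2).
LHS: y^2 = 2^2 mod 37 = 4
RHS: x^3 + 36 x + 21 = 28^3 + 36*28 + 21 mod 37 = 4
LHS = RHS

Yes, on the curve


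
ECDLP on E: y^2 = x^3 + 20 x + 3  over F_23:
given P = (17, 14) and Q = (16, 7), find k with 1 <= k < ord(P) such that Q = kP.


Enumerate multiples of P until we hit Q = (16, 7):
  1P = (17, 14)
  2P = (16, 7)
Match found at i = 2.

k = 2


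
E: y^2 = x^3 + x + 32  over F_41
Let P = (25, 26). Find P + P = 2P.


Doubling: s = (3 x1^2 + a) / (2 y1)
s = (3*25^2 + 1) / (2*26) mod 41 = 14
x3 = s^2 - 2 x1 mod 41 = 14^2 - 2*25 = 23
y3 = s (x1 - x3) - y1 mod 41 = 14 * (25 - 23) - 26 = 2

2P = (23, 2)


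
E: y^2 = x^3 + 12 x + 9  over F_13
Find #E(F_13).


For each x in F_13, count y with y^2 = x^3 + 12 x + 9 mod 13:
  x = 0: RHS = 9, y in [3, 10]  -> 2 point(s)
  x = 1: RHS = 9, y in [3, 10]  -> 2 point(s)
  x = 4: RHS = 4, y in [2, 11]  -> 2 point(s)
  x = 5: RHS = 12, y in [5, 8]  -> 2 point(s)
  x = 9: RHS = 1, y in [1, 12]  -> 2 point(s)
  x = 11: RHS = 3, y in [4, 9]  -> 2 point(s)
  x = 12: RHS = 9, y in [3, 10]  -> 2 point(s)
Affine points: 14. Add the point at infinity: total = 15.

#E(F_13) = 15


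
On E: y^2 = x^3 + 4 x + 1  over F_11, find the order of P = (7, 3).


Compute successive multiples of P until we hit O:
  1P = (7, 3)
  2P = (0, 10)
  3P = (5, 6)
  4P = (4, 9)
  5P = (4, 2)
  6P = (5, 5)
  7P = (0, 1)
  8P = (7, 8)
  ... (continuing to 9P)
  9P = O

ord(P) = 9


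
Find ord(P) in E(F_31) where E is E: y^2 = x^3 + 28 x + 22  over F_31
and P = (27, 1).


Compute successive multiples of P until we hit O:
  1P = (27, 1)
  2P = (26, 6)
  3P = (3, 3)
  4P = (15, 29)
  5P = (22, 8)
  6P = (10, 0)
  7P = (22, 23)
  8P = (15, 2)
  ... (continuing to 12P)
  12P = O

ord(P) = 12


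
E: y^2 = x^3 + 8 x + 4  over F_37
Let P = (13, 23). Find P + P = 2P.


Doubling: s = (3 x1^2 + a) / (2 y1)
s = (3*13^2 + 8) / (2*23) mod 37 = 12
x3 = s^2 - 2 x1 mod 37 = 12^2 - 2*13 = 7
y3 = s (x1 - x3) - y1 mod 37 = 12 * (13 - 7) - 23 = 12

2P = (7, 12)


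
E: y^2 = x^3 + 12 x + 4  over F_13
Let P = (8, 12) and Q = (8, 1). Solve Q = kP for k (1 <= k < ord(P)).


Enumerate multiples of P until we hit Q = (8, 1):
  1P = (8, 12)
  2P = (1, 2)
  3P = (1, 11)
  4P = (8, 1)
Match found at i = 4.

k = 4


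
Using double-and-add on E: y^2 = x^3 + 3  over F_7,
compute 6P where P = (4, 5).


k = 6 = 110_2 (binary, LSB first: 011)
Double-and-add from P = (4, 5):
  bit 0 = 0: acc unchanged = O
  bit 1 = 1: acc = O + (3, 4) = (3, 4)
  bit 2 = 1: acc = (3, 4) + (2, 2) = (6, 4)

6P = (6, 4)


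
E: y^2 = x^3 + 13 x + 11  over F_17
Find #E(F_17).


For each x in F_17, count y with y^2 = x^3 + 13 x + 11 mod 17:
  x = 1: RHS = 8, y in [5, 12]  -> 2 point(s)
  x = 3: RHS = 9, y in [3, 14]  -> 2 point(s)
  x = 4: RHS = 8, y in [5, 12]  -> 2 point(s)
  x = 6: RHS = 16, y in [4, 13]  -> 2 point(s)
  x = 8: RHS = 15, y in [7, 10]  -> 2 point(s)
  x = 10: RHS = 2, y in [6, 11]  -> 2 point(s)
  x = 12: RHS = 8, y in [5, 12]  -> 2 point(s)
  x = 14: RHS = 13, y in [8, 9]  -> 2 point(s)
Affine points: 16. Add the point at infinity: total = 17.

#E(F_17) = 17


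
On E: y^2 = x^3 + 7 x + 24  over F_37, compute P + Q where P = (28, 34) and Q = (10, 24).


P != Q, so use the chord formula.
s = (y2 - y1) / (x2 - x1) = (27) / (19) mod 37 = 17
x3 = s^2 - x1 - x2 mod 37 = 17^2 - 28 - 10 = 29
y3 = s (x1 - x3) - y1 mod 37 = 17 * (28 - 29) - 34 = 23

P + Q = (29, 23)


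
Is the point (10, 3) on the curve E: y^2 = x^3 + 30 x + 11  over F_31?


Check whether y^2 = x^3 + 30 x + 11 (mod 31) for (x, y) = (10, 3).
LHS: y^2 = 3^2 mod 31 = 9
RHS: x^3 + 30 x + 11 = 10^3 + 30*10 + 11 mod 31 = 9
LHS = RHS

Yes, on the curve


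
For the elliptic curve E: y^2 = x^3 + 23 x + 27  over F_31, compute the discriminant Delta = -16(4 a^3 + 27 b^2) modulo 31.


4 a^3 + 27 b^2 = 4*23^3 + 27*27^2 = 48668 + 19683 = 68351
Delta = -16 * (68351) = -1093616
Delta mod 31 = 2

Delta = 2 (mod 31)


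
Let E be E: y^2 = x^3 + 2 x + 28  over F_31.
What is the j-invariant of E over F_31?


Delta = -16(4 a^3 + 27 b^2) mod 31 = 2
-1728 * (4 a)^3 = -1728 * (4*2)^3 mod 31 = 4
j = 4 * 2^(-1) mod 31 = 2

j = 2 (mod 31)


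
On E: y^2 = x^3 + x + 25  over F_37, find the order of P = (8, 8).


Compute successive multiples of P until we hit O:
  1P = (8, 8)
  2P = (12, 27)
  3P = (28, 8)
  4P = (1, 29)
  5P = (0, 5)
  6P = (17, 21)
  7P = (15, 23)
  8P = (5, 9)
  ... (continuing to 29P)
  29P = O

ord(P) = 29


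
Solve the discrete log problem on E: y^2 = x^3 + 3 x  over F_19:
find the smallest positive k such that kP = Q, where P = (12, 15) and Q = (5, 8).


Enumerate multiples of P until we hit Q = (5, 8):
  1P = (12, 15)
  2P = (1, 2)
  3P = (3, 6)
  4P = (5, 11)
  5P = (0, 0)
  6P = (5, 8)
Match found at i = 6.

k = 6


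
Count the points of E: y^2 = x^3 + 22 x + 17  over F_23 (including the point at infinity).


For each x in F_23, count y with y^2 = x^3 + 22 x + 17 mod 23:
  x = 2: RHS = 0, y in [0]  -> 1 point(s)
  x = 3: RHS = 18, y in [8, 15]  -> 2 point(s)
  x = 4: RHS = 8, y in [10, 13]  -> 2 point(s)
  x = 7: RHS = 8, y in [10, 13]  -> 2 point(s)
  x = 9: RHS = 1, y in [1, 22]  -> 2 point(s)
  x = 10: RHS = 18, y in [8, 15]  -> 2 point(s)
  x = 11: RHS = 3, y in [7, 16]  -> 2 point(s)
  x = 12: RHS = 8, y in [10, 13]  -> 2 point(s)
  x = 13: RHS = 16, y in [4, 19]  -> 2 point(s)
  x = 16: RHS = 3, y in [7, 16]  -> 2 point(s)
  x = 18: RHS = 12, y in [9, 14]  -> 2 point(s)
  x = 19: RHS = 3, y in [7, 16]  -> 2 point(s)
  x = 20: RHS = 16, y in [4, 19]  -> 2 point(s)
Affine points: 25. Add the point at infinity: total = 26.

#E(F_23) = 26
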